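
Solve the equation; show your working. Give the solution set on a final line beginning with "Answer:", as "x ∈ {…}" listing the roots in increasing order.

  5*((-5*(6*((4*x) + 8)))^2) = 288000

Step 1. [5*((-5*(6*((4*x) + 8)))^2) = 288000] LHS = 5·(…); ÷5 both sides. So div: (-5*(6*((4*x) + 8)))^2 = 57600.
Step 2. [(-5*(6*((4*x) + 8)))^2 = 57600] 57600 ≥ 0, LHS is (·)² — take ±√ ⇒ sqrt: -5*(6*((4*x) + 8)) = 240 or -240.
Step 3. [-5*(6*((4*x) + 8)) = 240 or -240] LHS = -5·(…); ÷-5 both sides, so div: 6*((4*x) + 8) = -48 or 48.
Step 4. [6*((4*x) + 8) = -48 or 48] leading coefficient 6: divide by 6 ⇒ div: (4*x) + 8 = -8 or 8.
Step 5. [(4*x) + 8 = -8 or 8] common factor 4 (LHS and -8 or 8) — divide through ⇒ factor: x + 2 = -2 or 2.
Step 6. [x + 2 = -2 or 2] 2 comes off first (subtract 2). So sub: x = -4 or 0.

Answer: x ∈ {-4, 0}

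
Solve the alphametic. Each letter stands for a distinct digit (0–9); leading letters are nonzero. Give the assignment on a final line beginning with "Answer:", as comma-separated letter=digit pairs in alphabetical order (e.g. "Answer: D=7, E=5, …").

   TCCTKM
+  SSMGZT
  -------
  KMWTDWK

Step 1. [col 1: M + T ≡ K (mod 10)] column 1 (M + T ≡ K (mod 10), carry-in 0) doesn't pin K yet; pick K=1 and continue, so K=1.
Step 2. [col 1: M + T ≡ K (mod 10)] M=3 is one option consistent with column 1 (M + T ≡ K (mod 10), carry-in 0) — take it. So M=3.
Step 3. [col 1: M + T ≡ K (mod 10)] column 1: given M=3, K=1, carry-in 0, and digits 1,3 already taken and all letters distinct, M+T≡K (mod 10) forces T=8. So T=8.
Step 4. [col 2: K + Z ≡ W (mod 10)] Z=7 is one option consistent with column 2 (K + Z ≡ W (mod 10), carry-in 1) — take it, so Z=7.
Step 5. [col 2: K + Z ≡ W (mod 10)] from column 2 (K=1, Z=7, carry-in 1, digits 1,3,7,8 already taken and all letters distinct): W must equal 9, so W=9.
Step 6. [col 3: T + G ≡ D (mod 10)] D=0 is one option consistent with column 3 (T + G ≡ D (mod 10), carry-in 0) — take it, so D=0.
Step 7. [col 3: T + G ≡ D (mod 10)] column 3 reads T+G+carry(0)=D with T=8, D=0; with digits 0,1,3,7,8,9 already taken and all letters distinct, the only value for G is 2 ⇒ G=2.
Step 8. [col 4: C + M ≡ T (mod 10)] in column 4 we have C+M≡T with carry-in 1; given M=3, T=8 and digits 0,1,2,3,7,8,9 already taken and all letters distinct, that pins C to 4. So C=4.
Step 9. [col 5: C + S ≡ W (mod 10)] from column 5 (C=4, W=9, carry-in 0, digits 0,1,2,3,4,7,8,9 already taken and all letters distinct): S must equal 5. So S=5.

Answer: C=4, D=0, G=2, K=1, M=3, S=5, T=8, W=9, Z=7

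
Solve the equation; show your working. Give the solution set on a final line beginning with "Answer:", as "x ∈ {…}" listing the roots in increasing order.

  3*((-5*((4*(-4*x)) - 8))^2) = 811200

Step 1. [3*((-5*((4*(-4*x)) - 8))^2) = 811200] divide by the outer 3. So div: (-5*((4*(-4*x)) - 8))^2 = 270400.
Step 2. [(-5*((4*(-4*x)) - 8))^2 = 270400] 270400 ≥ 0, LHS is (·)² — take ±√. So sqrt: -5*((4*(-4*x)) - 8) = 520 or -520.
Step 3. [-5*((4*(-4*x)) - 8) = 520 or -520] -5 out front; divide by -5, so div: (4*(-4*x)) - 8 = -104 or 104.
Step 4. [(4*(-4*x)) - 8 = -104 or 104] the outer -8 inverts by adding 8. So sub: 4*(-4*x) = -96 or 112.
Step 5. [4*(-4*x) = -96 or 112] LHS = 4·(…); ÷4 both sides. So div: -4*x = -24 or 28.
Step 6. [-4*x = -24 or 28] LHS = -4·(…); ÷-4 both sides ⇒ div: x = 6 or -7.

Answer: x ∈ {-7, 6}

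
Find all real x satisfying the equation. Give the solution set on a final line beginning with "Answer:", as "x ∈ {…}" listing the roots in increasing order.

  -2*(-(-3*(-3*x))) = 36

Step 1. [-2*(-(-3*(-3*x))) = 36] leading coefficient -2: divide by -2 ⇒ div: -(-3*(-3*x)) = -18.
Step 2. [-(-3*(-3*x)) = -18] flip signs both sides, so neg: -3*(-3*x) = 18.
Step 3. [-3*(-3*x) = 18] LHS = -3·(…); ÷-3 both sides, so div: -3*x = -6.
Step 4. [-3*x = -6] -3·(inner) — divide through by -3 ⇒ div: x = 2.

Answer: x ∈ {2}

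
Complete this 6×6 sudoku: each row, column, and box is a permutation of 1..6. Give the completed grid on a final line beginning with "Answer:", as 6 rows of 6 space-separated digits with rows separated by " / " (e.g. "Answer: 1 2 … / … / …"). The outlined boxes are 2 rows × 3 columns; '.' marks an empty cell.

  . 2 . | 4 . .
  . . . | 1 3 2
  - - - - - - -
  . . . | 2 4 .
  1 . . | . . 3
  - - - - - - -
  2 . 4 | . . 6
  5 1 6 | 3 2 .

Step 1. [r2c3∈{5}] r2c3 has the single candidate 5 ⇒ r2c3=5.
Step 2. [r4c4∈{5,6}] 6 has one home in col 4: r4c4 ⇒ r4c4=6.
Step 3. [r4c5∈{5}] nothing but 5 survives at r4c5 ⇒ r4c5=5.
Step 4. [r3c3∈{3}] r3c3's peers cover all but 3. So r3c3=3.
Step 5. [r3c1∈{6}] r3c1 is down to just 6 ⇒ r3c1=6.
Step 6. [r2c2∈{4,6}] row 2 places 6 nowhere but r2c2 ⇒ r2c2=6.
Step 7. [r1c5∈{6}] r1c5 has the single candidate 6 ⇒ r1c5=6.
Step 8. [r1c3∈{1}] nothing but 1 survives at r1c3, so r1c3=1.
Step 9. [r5c4∈{5}] r5c4 has the single candidate 5, so r5c4=5.
Step 10. [r4c3∈{2}] r4c3's peers cover all but 2 ⇒ r4c3=2.
Step 11. [r3c6∈{1}] nothing but 1 survives at r3c6. So r3c6=1.
Step 12. [r5c2∈{3}] r5c2 has the single candidate 3 ⇒ r5c2=3.
Step 13. [r3c2∈{5}] r3c2's peers cover all but 5 ⇒ r3c2=5.
Step 14. [r4c2∈{4}] r4c2 is down to just 4, so r4c2=4.
Step 15. [r2c1∈{4}] r2c1 has the single candidate 4, so r2c1=4.
Step 16. [r6c6∈{4}] only 4 remains possible at r6c6, so r6c6=4.
Step 17. [r5c5∈{1}] r5c5 has the single candidate 1 ⇒ r5c5=1.
Step 18. [r1c1∈{3}] only 3 remains possible at r1c1. So r1c1=3.
Step 19. [r1c6∈{5}] nothing but 5 survives at r1c6. So r1c6=5.

Answer: 3 2 1 4 6 5 / 4 6 5 1 3 2 / 6 5 3 2 4 1 / 1 4 2 6 5 3 / 2 3 4 5 1 6 / 5 1 6 3 2 4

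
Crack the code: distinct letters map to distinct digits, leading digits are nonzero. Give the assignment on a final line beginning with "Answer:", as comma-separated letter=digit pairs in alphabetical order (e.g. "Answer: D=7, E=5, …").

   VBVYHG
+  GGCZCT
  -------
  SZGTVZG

Step 1. [col 1: G + T ≡ G (mod 10)] column 1: given nothing yet, carry-in 0, and all letters distinct, none taken yet, G+T≡G (mod 10) forces T=0. So T=0.
Step 2. [col 1: G + T ≡ G (mod 10)] G=5 is one option consistent with column 1 (G + T ≡ G (mod 10), carry-in 0) — take it ⇒ G=5.
Step 3. [col 2: H + C ≡ Z (mod 10)] several values work for Z in column 2 (H + C ≡ Z (mod 10), carry-in 0); try Z=2. So Z=2.
Step 4. [col 2: H + C ≡ Z (mod 10)] H=8 is one option consistent with column 2 (H + C ≡ Z (mod 10), carry-in 0) — take it. So H=8.
Step 5. [S] the sum has 7 digits but both addends have 6; that extra leading digit S is the final carry, namely 1 ⇒ S=1.
Step 6. [col 2: H + C ≡ Z (mod 10)] column 2: given H=8, Z=2, carry-in 0, and digits 0,1,2,5,8 already taken and all letters distinct, H+C≡Z (mod 10) forces C=4. So C=4.
Step 7. [col 3: Y + Z ≡ V (mod 10)] Y=3 is one option consistent with column 3 (Y + Z ≡ V (mod 10), carry-in 1) — take it, so Y=3.
Step 8. [col 3: Y + Z ≡ V (mod 10)] column 3: given Y=3, Z=2, carry-in 1, and digits 0,1,2,3,4,5,8 already taken and all letters distinct, Y+Z≡V (mod 10) forces V=6 ⇒ V=6.
Step 9. [col 5: B + G ≡ G (mod 10)] column 5 reads B+G+carry(1)=G with G=5; with digits 0,1,2,3,4,5,6,8 already taken and all letters distinct, the only value for B is 9. So B=9.

Answer: B=9, C=4, G=5, H=8, S=1, T=0, V=6, Y=3, Z=2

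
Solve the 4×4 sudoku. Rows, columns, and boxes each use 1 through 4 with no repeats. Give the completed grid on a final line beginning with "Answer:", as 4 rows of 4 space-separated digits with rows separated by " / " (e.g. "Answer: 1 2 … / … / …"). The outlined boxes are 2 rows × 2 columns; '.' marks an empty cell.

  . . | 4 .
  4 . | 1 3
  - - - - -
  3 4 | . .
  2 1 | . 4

Step 1. [r1c4∈{2}] r1c4 is down to just 2 ⇒ r1c4=2.
Step 2. [r1c2∈{3}] r1c2 has the single candidate 3 ⇒ r1c2=3.
Step 3. [r4c3∈{3}] nothing but 3 survives at r4c3 ⇒ r4c3=3.
Step 4. [r1c1∈{1}] nothing but 1 survives at r1c1. So r1c1=1.
Step 5. [r3c4∈{1}] r3c4 has the single candidate 1 ⇒ r3c4=1.
Step 6. [r3c3∈{2}] r3c3 has the single candidate 2, so r3c3=2.
Step 7. [r2c2∈{2}] nothing but 2 survives at r2c2. So r2c2=2.

Answer: 1 3 4 2 / 4 2 1 3 / 3 4 2 1 / 2 1 3 4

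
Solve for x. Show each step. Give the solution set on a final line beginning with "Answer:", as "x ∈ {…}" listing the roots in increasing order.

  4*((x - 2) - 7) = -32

Step 1. [4*((x - 2) - 7) = -32] leading coefficient 4: divide by 4, so div: (x - 2) - 7 = -8.
Step 2. [(x - 2) - 7 = -8] 7 comes off first (add 7). So sub: x - 2 = -1.
Step 3. [x - 2 = -1] the outer -2 inverts by adding 2, so sub: x = 1.

Answer: x ∈ {1}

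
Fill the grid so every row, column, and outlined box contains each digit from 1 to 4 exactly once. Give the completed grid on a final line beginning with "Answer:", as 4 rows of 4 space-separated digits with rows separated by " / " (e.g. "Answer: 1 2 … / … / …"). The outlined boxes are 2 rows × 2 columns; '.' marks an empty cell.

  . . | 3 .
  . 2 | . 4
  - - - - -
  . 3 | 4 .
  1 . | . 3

Step 1. [r3c4∈{1,2}] row 3 places 1 nowhere but r3c4 ⇒ r3c4=1.
Step 2. [r1c1∈{4}] only 4 remains possible at r1c1. So r1c1=4.
Step 3. [r4c2∈{4}] nothing but 4 survives at r4c2, so r4c2=4.
Step 4. [r4c3∈{2}] only 2 remains possible at r4c3, so r4c3=2.
Step 5. [r3c1∈{2}] r3c1 is down to just 2 ⇒ r3c1=2.
Step 6. [r1c2∈{1}] r1c2 has the single candidate 1 ⇒ r1c2=1.
Step 7. [r1c4∈{2}] r1c4 is down to just 2. So r1c4=2.
Step 8. [r2c1∈{3}] only 3 remains possible at r2c1, so r2c1=3.
Step 9. [r2c3∈{1}] r2c3 is down to just 1 ⇒ r2c3=1.

Answer: 4 1 3 2 / 3 2 1 4 / 2 3 4 1 / 1 4 2 3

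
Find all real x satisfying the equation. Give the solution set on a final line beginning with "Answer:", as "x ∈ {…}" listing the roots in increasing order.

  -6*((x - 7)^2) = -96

Step 1. [-6*((x - 7)^2) = -96] divide by the outer -6. So div: (x - 7)^2 = 16.
Step 2. [(x - 7)^2 = 16] √ both sides: 16 ≥ 0 gives two branches. So sqrt: x - 7 = 4 or -4.
Step 3. [x - 7 = 4 or -4] peel the -7: add 7 from each side ⇒ sub: x = 11 or 3.

Answer: x ∈ {3, 11}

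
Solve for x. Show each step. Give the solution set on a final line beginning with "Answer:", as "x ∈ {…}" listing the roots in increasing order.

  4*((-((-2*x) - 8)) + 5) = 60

Step 1. [4*((-((-2*x) - 8)) + 5) = 60] leading coefficient 4: divide by 4 ⇒ div: (-((-2*x) - 8)) + 5 = 15.
Step 2. [(-((-2*x) - 8)) + 5 = 15] 5 comes off first (subtract 5) ⇒ sub: -((-2*x) - 8) = 10.
Step 3. [-((-2*x) - 8) = 10] LHS negated; negate both sides ⇒ neg: (-2*x) - 8 = -10.
Step 4. [(-2*x) - 8 = -10] common factor -2 (LHS and -10) — divide through, so factor: x + 4 = 5.
Step 5. [x + 4 = 5] the outer +4 inverts by subtracting 4, so sub: x = 1.

Answer: x ∈ {1}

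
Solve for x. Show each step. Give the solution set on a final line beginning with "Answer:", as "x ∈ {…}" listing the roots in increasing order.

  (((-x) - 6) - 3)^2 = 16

Step 1. [(((-x) - 6) - 3)^2 = 16] 16 ≥ 0, LHS is (·)² — take ±√. So sqrt: ((-x) - 6) - 3 = 4 or -4.
Step 2. [((-x) - 6) - 3 = 4 or -4] peel the -3: add 3 from each side. So sub: (-x) - 6 = 7 or -1.
Step 3. [(-x) - 6 = 7 or -1] peel the -6: add 6 from each side, so sub: -x = 13 or 5.
Step 4. [-x = 13 or 5] flip signs both sides ⇒ neg: x = -13 or -5.

Answer: x ∈ {-13, -5}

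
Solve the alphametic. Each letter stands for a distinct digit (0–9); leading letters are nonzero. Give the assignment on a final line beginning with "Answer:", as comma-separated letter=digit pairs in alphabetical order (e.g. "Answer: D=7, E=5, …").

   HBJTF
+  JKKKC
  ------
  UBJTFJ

Step 1. [U] the sum has 6 digits but both addends have 5; that extra leading digit U is the final carry, namely 1 ⇒ U=1.
Step 2. [col 1: F + C ≡ J (mod 10)] column 1 (F + C ≡ J (mod 10), carry-in 0) doesn't pin J yet; pick J=8 and continue. So J=8.
Step 3. [col 1: F + C ≡ J (mod 10)] F=3 is one option consistent with column 1 (F + C ≡ J (mod 10), carry-in 0) — take it. So F=3.
Step 4. [col 1: F + C ≡ J (mod 10)] in column 1 we have F+C≡J with carry-in 0; given F=3, J=8 and digits 1,3,8 already taken and all letters distinct, that pins C to 5, so C=5.
Step 5. [col 2: T + K ≡ F (mod 10)] no forcing yet in column 2 (carry-in 0); K=7 is free and consistent — try it. So K=7.
Step 6. [col 2: T + K ≡ F (mod 10)] column 2: given K=7, F=3, carry-in 0, and digits 1,3,5,7,8 already taken and all letters distinct, T+K≡F (mod 10) forces T=6. So T=6.
Step 7. [col 4: B + K ≡ J (mod 10)] column 4: given K=7, J=8, carry-in 1, and digits 1,3,5,6,7,8 already taken and all letters distinct, B+K≡J (mod 10) forces B=0 ⇒ B=0.
Step 8. [col 5: H + J ≡ B (mod 10)] column 5: given J=8, B=0, carry-in 0, and digits 0,1,3,5,6,7,8 already taken and all letters distinct, H+J≡B (mod 10) forces H=2. So H=2.

Answer: B=0, C=5, F=3, H=2, J=8, K=7, T=6, U=1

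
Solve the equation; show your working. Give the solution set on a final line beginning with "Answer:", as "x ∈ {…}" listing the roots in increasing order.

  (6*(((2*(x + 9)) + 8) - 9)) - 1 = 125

Step 1. [(6*(((2*(x + 9)) + 8) - 9)) - 1 = 125] -1 is outermost — add 1 both sides ⇒ sub: 6*(((2*(x + 9)) + 8) - 9) = 126.
Step 2. [6*(((2*(x + 9)) + 8) - 9) = 126] 6·(inner) — divide through by 6. So div: ((2*(x + 9)) + 8) - 9 = 21.
Step 3. [((2*(x + 9)) + 8) - 9 = 21] the outer -9 inverts by adding 9. So sub: (2*(x + 9)) + 8 = 30.
Step 4. [(2*(x + 9)) + 8 = 30] 2 | LHS and 2 | 30: pull 2 out. So factor: (x + 9) + 4 = 15.
Step 5. [(x + 9) + 4 = 15] peel the +4: subtract 4 from each side. So sub: x + 9 = 11.
Step 6. [x + 9 = 11] peel the +9: subtract 9 from each side ⇒ sub: x = 2.

Answer: x ∈ {2}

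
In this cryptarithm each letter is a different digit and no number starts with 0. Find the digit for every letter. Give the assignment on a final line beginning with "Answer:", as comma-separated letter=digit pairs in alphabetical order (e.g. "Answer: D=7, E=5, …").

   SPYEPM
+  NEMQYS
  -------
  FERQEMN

Step 1. [col 1: M + S ≡ N (mod 10)] column 1 (M + S ≡ N (mod 10), carry-in 0) doesn't pin M yet; pick M=3 and continue ⇒ M=3.
Step 2. [col 1: M + S ≡ N (mod 10)] column 1 (M + S ≡ N (mod 10), carry-in 0) doesn't pin N yet; pick N=7 and continue. So N=7.
Step 3. [col 1: M + S ≡ N (mod 10)] column 1 reads M+S+carry(0)=N with M=3, N=7; with digits 3,7 already taken and all letters distinct, the only value for S is 4 ⇒ S=4.
Step 4. [col 2: P + Y ≡ M (mod 10)] P=8 is one option consistent with column 2 (P + Y ≡ M (mod 10), carry-in 0) — take it. So P=8.
Step 5. [col 2: P + Y ≡ M (mod 10)] from column 2 (P=8, M=3, carry-in 0, digits 3,4,7,8 already taken and all letters distinct): Y must equal 5 ⇒ Y=5.
Step 6. [F] the sum has 7 digits but both addends have 6; that extra leading digit F is the final carry, namely 1 ⇒ F=1.
Step 7. [col 3: E + Q ≡ E (mod 10)] in column 3 we have E+Q≡E with carry-in 1; given nothing yet and digits 1,3,4,5,7,8 already taken and all letters distinct, that pins Q to 9 ⇒ Q=9.
Step 8. [col 3: E + Q ≡ E (mod 10)] column 3 (E + Q ≡ E (mod 10), carry-in 1) doesn't pin E yet; pick E=2 and continue ⇒ E=2.
Step 9. [col 5: P + E ≡ R (mod 10)] from column 5 (P=8, E=2, carry-in 0, digits 1,2,3,4,5,7,8,9 already taken and all letters distinct): R must equal 0, so R=0.

Answer: E=2, F=1, M=3, N=7, P=8, Q=9, R=0, S=4, Y=5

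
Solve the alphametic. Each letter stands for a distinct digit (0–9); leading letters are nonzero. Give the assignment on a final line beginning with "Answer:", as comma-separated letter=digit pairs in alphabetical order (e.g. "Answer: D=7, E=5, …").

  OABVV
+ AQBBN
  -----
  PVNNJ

Step 1. [col 1: V + N ≡ J (mod 10)] column 1 (V + N ≡ J (mod 10), carry-in 0) doesn't pin N yet; pick N=8 and continue, so N=8.
Step 2. [col 1: V + N ≡ J (mod 10)] several values work for J in column 1 (V + N ≡ J (mod 10), carry-in 0); try J=1. So J=1.
Step 3. [col 1: V + N ≡ J (mod 10)] column 1 reads V+N+carry(0)=J with N=8, J=1; with digits 1,8 already taken and all letters distinct, the only value for V is 3 ⇒ V=3.
Step 4. [col 2: V + B ≡ N (mod 10)] column 2 reads V+B+carry(1)=N with V=3, N=8; with digits 1,3,8 already taken and all letters distinct, the only value for B is 4. So B=4.
Step 5. [col 4: A + Q ≡ V (mod 10)] column 4 (A + Q ≡ V (mod 10), carry-in 0) doesn't pin A yet; pick A=6 and continue. So A=6.
Step 6. [col 4: A + Q ≡ V (mod 10)] column 4 reads A+Q+carry(0)=V with A=6, V=3; with digits 1,3,4,6,8 already taken and all letters distinct, the only value for Q is 7. So Q=7.
Step 7. [col 5: O + A ≡ P (mod 10)] no forcing yet in column 5 (carry-in 1); P=9 is free and consistent — try it. So P=9.
Step 8. [col 5: O + A ≡ P (mod 10)] column 5: given A=6, P=9, carry-in 1, and digits 1,3,4,6,7,8,9 already taken and all letters distinct, O+A≡P (mod 10) forces O=2. So O=2.

Answer: A=6, B=4, J=1, N=8, O=2, P=9, Q=7, V=3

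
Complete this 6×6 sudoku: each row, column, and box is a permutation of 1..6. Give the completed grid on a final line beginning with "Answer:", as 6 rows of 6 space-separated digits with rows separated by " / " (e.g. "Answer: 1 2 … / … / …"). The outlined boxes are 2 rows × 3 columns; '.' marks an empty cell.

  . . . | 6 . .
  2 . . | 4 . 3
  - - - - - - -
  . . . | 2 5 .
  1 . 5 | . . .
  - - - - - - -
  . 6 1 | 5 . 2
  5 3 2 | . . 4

Step 1. [r3c1∈{3,4,6}] col 1 places 6 nowhere but r3c1, so r3c1=6.
Step 2. [r2c5∈{1}] only 1 remains possible at r2c5. So r2c5=1.
Step 3. [r3c2∈{4}] r3c2 is down to just 4. So r3c2=4.
Step 4. [r4c5∈{3,4,6}] in row 4, 4 fits only at r4c5 ⇒ r4c5=4.
Step 5. [r1c3∈{3,4}] 4 has one home in col 3: r1c3, so r1c3=4.
Step 6. [r2c2∈{5}] r2c2's peers cover all but 5 ⇒ r2c2=5.
Step 7. [r4c2∈{2}] r4c2 has the single candidate 2 ⇒ r4c2=2.
Step 8. [r1c2∈{1}] r1c2's peers cover all but 1. So r1c2=1.
Step 9. [r5c1∈{4}] nothing but 4 survives at r5c1. So r5c1=4.
Step 10. [r1c5∈{2}] r1c5's peers cover all but 2 ⇒ r1c5=2.
Step 11. [r6c5∈{6}] r6c5 has the single candidate 6, so r6c5=6.
Step 12. [r4c6∈{6}] r4c6 is down to just 6. So r4c6=6.
Step 13. [r6c4∈{1}] r6c4's peers cover all but 1, so r6c4=1.
Step 14. [r3c3∈{3}] r3c3 is down to just 3, so r3c3=3.
Step 15. [r3c6∈{1}] only 1 remains possible at r3c6 ⇒ r3c6=1.
Step 16. [r5c5∈{3}] nothing but 3 survives at r5c5. So r5c5=3.
Step 17. [r4c4∈{3}] only 3 remains possible at r4c4. So r4c4=3.
Step 18. [r2c3∈{6}] r2c3 is down to just 6. So r2c3=6.
Step 19. [r1c1∈{3}] only 3 remains possible at r1c1. So r1c1=3.
Step 20. [r1c6∈{5}] nothing but 5 survives at r1c6. So r1c6=5.

Answer: 3 1 4 6 2 5 / 2 5 6 4 1 3 / 6 4 3 2 5 1 / 1 2 5 3 4 6 / 4 6 1 5 3 2 / 5 3 2 1 6 4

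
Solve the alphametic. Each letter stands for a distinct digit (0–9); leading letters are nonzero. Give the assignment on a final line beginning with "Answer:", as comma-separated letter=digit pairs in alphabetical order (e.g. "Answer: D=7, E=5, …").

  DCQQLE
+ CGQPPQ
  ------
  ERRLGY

Step 1. [col 1: E + Q ≡ Y (mod 10)] Y=9 is one option consistent with column 1 (E + Q ≡ Y (mod 10), carry-in 0) — take it ⇒ Y=9.
Step 2. [col 1: E + Q ≡ Y (mod 10)] column 1 (E + Q ≡ Y (mod 10), carry-in 0) doesn't pin E yet; pick E=7 and continue. So E=7.
Step 3. [col 1: E + Q ≡ Y (mod 10)] column 1 reads E+Q+carry(0)=Y with E=7, Y=9; with digits 7,9 already taken and all letters distinct, the only value for Q is 2. So Q=2.
Step 4. [col 2: L + P ≡ G (mod 10)] column 2 (L + P ≡ G (mod 10), carry-in 0) doesn't pin L yet; pick L=8 and continue, so L=8.
Step 5. [col 2: L + P ≡ G (mod 10)] no forcing yet in column 2 (carry-in 0); P=5 is free and consistent — try it, so P=5.
Step 6. [col 2: L + P ≡ G (mod 10)] column 2 reads L+P+carry(0)=G with L=8, P=5; with digits 2,5,7,8,9 already taken and all letters distinct, the only value for G is 3 ⇒ G=3.
Step 7. [col 4: Q + Q ≡ R (mod 10)] from column 4 (Q=2, carry-in 0, digits 2,3,5,7,8,9 already taken and all letters distinct): R must equal 4. So R=4.
Step 8. [col 5: C + G ≡ R (mod 10)] column 5 reads C+G+carry(0)=R with G=3, R=4; with digits 2,3,4,5,7,8,9 already taken and all letters distinct, the only value for C is 1, so C=1.
Step 9. [col 6: D + C ≡ E (mod 10)] column 6: given C=1, E=7, carry-in 0, and digits 1,2,3,4,5,7,8,9 already taken and all letters distinct, D+C≡E (mod 10) forces D=6, so D=6.

Answer: C=1, D=6, E=7, G=3, L=8, P=5, Q=2, R=4, Y=9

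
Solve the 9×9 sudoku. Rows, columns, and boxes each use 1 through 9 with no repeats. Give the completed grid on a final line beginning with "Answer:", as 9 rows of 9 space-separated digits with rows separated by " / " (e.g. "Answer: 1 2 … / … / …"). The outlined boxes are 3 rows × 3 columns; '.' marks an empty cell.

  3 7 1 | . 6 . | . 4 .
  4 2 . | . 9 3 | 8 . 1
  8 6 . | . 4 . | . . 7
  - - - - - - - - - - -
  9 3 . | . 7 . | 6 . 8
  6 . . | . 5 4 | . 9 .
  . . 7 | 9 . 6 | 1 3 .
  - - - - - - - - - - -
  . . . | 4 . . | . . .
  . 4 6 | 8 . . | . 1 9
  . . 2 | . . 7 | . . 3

Step 1. [r7c8∈{2,5,6,7,8}] across col 8, 7 lands solely at r7c8, so r7c8=7.
Step 2. [r5c9∈{2}] only 2 remains possible at r5c9. So r5c9=2.
Step 3. [r1c9∈{5}] only 5 remains possible at r1c9. So r1c9=5.
Step 4. [r7c6∈{1,2,5,9}] across col 6, 9 lands solely at r7c6, so r7c6=9.
Step 5. [r1c4∈{2}] r1c4 is down to just 2, so r1c4=2.
Step 6. [r2c3∈{5}] only 5 remains possible at r2c3. So r2c3=5.
Step 7. [r5c2∈{1,8}] across box 4, 1 lands solely at r5c2. So r5c2=1.
Step 8. [r9c4∈{1,5,6}] in col 4, 6 fits only at r9c4. So r9c4=6.
Step 9. [r8c6∈{2,5}] in box 8, 5 fits only at r8c6 ⇒ r8c6=5.
Step 10. [r8c7∈{2}] r8c7 is down to just 2, so r8c7=2.
Step 11. [r7c7∈{5}] r7c7 has the single candidate 5 ⇒ r7c7=5.
Step 12. [r7c2∈{8}] r7c2's peers cover all but 8, so r7c2=8.
Step 13. [r7c5∈{1,2,3}] r7c5 is the only open cell in row 7 admitting 2 ⇒ r7c5=2.
Step 14. [r4c4∈{1}] nothing but 1 survives at r4c4 ⇒ r4c4=1.
Step 15. [r6c2∈{5}] r6c2's peers cover all but 5. So r6c2=5.
Step 16. [r3c7∈{3,9}] r3c7 is the only open cell in row 3 admitting 3, so r3c7=3.
Step 17. [r7c1∈{1}] r7c1's peers cover all but 1, so r7c1=1.
Step 18. [r9c2∈{9}] r9c2 is down to just 9. So r9c2=9.
Step 19. [r6c1∈{2}] r6c1's peers cover all but 2 ⇒ r6c1=2.
Step 20. [r5c7∈{7}] r5c7 is down to just 7 ⇒ r5c7=7.
Step 21. [r9c1∈{5}] r9c1's peers cover all but 5, so r9c1=5.
Step 22. [r7c3∈{3}] r7c3 is down to just 3. So r7c3=3.
Step 23. [r5c3∈{8}] only 8 remains possible at r5c3, so r5c3=8.
Step 24. [r9c5∈{1}] r9c5's peers cover all but 1 ⇒ r9c5=1.
Step 25. [r3c8∈{2}] r3c8 is down to just 2 ⇒ r3c8=2.
Step 26. [r2c8∈{6}] r2c8 has the single candidate 6. So r2c8=6.
Step 27. [r4c6∈{2}] nothing but 2 survives at r4c6, so r4c6=2.
Step 28. [r8c5∈{3}] only 3 remains possible at r8c5. So r8c5=3.
Step 29. [r8c1∈{7}] nothing but 7 survives at r8c1, so r8c1=7.
Step 30. [r4c8∈{5}] r4c8 has the single candidate 5 ⇒ r4c8=5.
Step 31. [r7c9∈{6}] r7c9 has the single candidate 6, so r7c9=6.
Step 32. [r2c4∈{7}] r2c4 has the single candidate 7, so r2c4=7.
Step 33. [r3c3∈{9}] r3c3 is down to just 9, so r3c3=9.
Step 34. [r6c5∈{8}] r6c5's peers cover all but 8 ⇒ r6c5=8.
Step 35. [r6c9∈{4}] r6c9 is down to just 4, so r6c9=4.
Step 36. [r1c6∈{8}] r1c6's peers cover all but 8, so r1c6=8.
Step 37. [r5c4∈{3}] nothing but 3 survives at r5c4 ⇒ r5c4=3.
Step 38. [r3c4∈{5}] only 5 remains possible at r3c4, so r3c4=5.
Step 39. [r3c6∈{1}] r3c6 is down to just 1. So r3c6=1.
Step 40. [r9c8∈{8}] only 8 remains possible at r9c8. So r9c8=8.
Step 41. [r4c3∈{4}] only 4 remains possible at r4c3 ⇒ r4c3=4.
Step 42. [r1c7∈{9}] only 9 remains possible at r1c7 ⇒ r1c7=9.
Step 43. [r9c7∈{4}] r9c7 is down to just 4 ⇒ r9c7=4.

Answer: 3 7 1 2 6 8 9 4 5 / 4 2 5 7 9 3 8 6 1 / 8 6 9 5 4 1 3 2 7 / 9 3 4 1 7 2 6 5 8 / 6 1 8 3 5 4 7 9 2 / 2 5 7 9 8 6 1 3 4 / 1 8 3 4 2 9 5 7 6 / 7 4 6 8 3 5 2 1 9 / 5 9 2 6 1 7 4 8 3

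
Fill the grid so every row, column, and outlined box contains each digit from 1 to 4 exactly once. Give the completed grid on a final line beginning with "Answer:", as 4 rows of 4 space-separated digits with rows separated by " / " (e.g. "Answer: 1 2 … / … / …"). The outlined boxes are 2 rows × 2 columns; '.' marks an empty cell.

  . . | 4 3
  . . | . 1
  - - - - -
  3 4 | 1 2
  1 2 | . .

Step 1. [r2c1∈{2,4}] r2c1 is the only open cell in row 2 admitting 4, so r2c1=4.
Step 2. [r1c1∈{2}] only 2 remains possible at r1c1 ⇒ r1c1=2.
Step 3. [r1c2∈{1}] nothing but 1 survives at r1c2, so r1c2=1.
Step 4. [r4c3∈{3}] r4c3's peers cover all but 3. So r4c3=3.
Step 5. [r2c2∈{3}] r2c2 is down to just 3, so r2c2=3.
Step 6. [r2c3∈{2}] only 2 remains possible at r2c3 ⇒ r2c3=2.
Step 7. [r4c4∈{4}] only 4 remains possible at r4c4. So r4c4=4.

Answer: 2 1 4 3 / 4 3 2 1 / 3 4 1 2 / 1 2 3 4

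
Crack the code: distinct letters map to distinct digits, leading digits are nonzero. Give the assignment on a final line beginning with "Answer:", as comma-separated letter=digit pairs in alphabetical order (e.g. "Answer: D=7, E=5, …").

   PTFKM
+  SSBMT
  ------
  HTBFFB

Step 1. [col 1: M + T ≡ B (mod 10)] no forcing yet in column 1 (carry-in 0); T=3 is free and consistent — try it. So T=3.
Step 2. [H] H is the leading digit of a 6-digit sum of two 5-digit numbers; the final carry is exactly 1, so H=1.
Step 3. [col 1: M + T ≡ B (mod 10)] no forcing yet in column 1 (carry-in 0); B=9 is free and consistent — try it, so B=9.
Step 4. [col 1: M + T ≡ B (mod 10)] column 1 reads M+T+carry(0)=B with T=3, B=9; with digits 1,3,9 already taken and all letters distinct, the only value for M is 6, so M=6.
Step 5. [col 2: K + M ≡ F (mod 10)] column 2 (K + M ≡ F (mod 10), carry-in 0) doesn't pin F yet; pick F=0 and continue. So F=0.
Step 6. [col 2: K + M ≡ F (mod 10)] in column 2 we have K+M≡F with carry-in 0; given M=6, F=0 and digits 0,1,3,6,9 already taken and all letters distinct, that pins K to 4, so K=4.
Step 7. [col 4: T + S ≡ B (mod 10)] column 4: given T=3, B=9, carry-in 1, and digits 0,1,3,4,6,9 already taken and all letters distinct, T+S≡B (mod 10) forces S=5. So S=5.
Step 8. [col 5: P + S ≡ T (mod 10)] in column 5 we have P+S≡T with carry-in 0; given S=5, T=3 and digits 0,1,3,4,5,6,9 already taken and all letters distinct, that pins P to 8, so P=8.

Answer: B=9, F=0, H=1, K=4, M=6, P=8, S=5, T=3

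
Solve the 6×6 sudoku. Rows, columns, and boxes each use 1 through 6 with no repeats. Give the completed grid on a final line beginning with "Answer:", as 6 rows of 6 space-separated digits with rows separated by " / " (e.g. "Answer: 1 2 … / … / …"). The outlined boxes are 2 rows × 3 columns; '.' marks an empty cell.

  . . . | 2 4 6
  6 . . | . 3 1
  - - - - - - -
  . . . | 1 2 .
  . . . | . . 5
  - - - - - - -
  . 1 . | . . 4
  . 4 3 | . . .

Step 1. [r5c3∈{2,5,6}] across box 5, 6 lands solely at r5c3. So r5c3=6.
Step 2. [r2c4∈{5}] r2c4's peers cover all but 5, so r2c4=5.
Step 3. [r4c4∈{3,4,6}] col 4 places 4 nowhere but r4c4 ⇒ r4c4=4.
Step 4. [r3c1∈{3,4,5}] r3c1 is the only open cell in col 1 admitting 4 ⇒ r3c1=4.
Step 5. [r3c2∈{3,5,6}] in row 3, 6 fits only at r3c2 ⇒ r3c2=6.
Step 6. [r5c1∈{2,5}] across row 5, 2 lands solely at r5c1. So r5c1=2.
Step 7. [r1c2∈{3,5}] col 2 places 5 nowhere but r1c2. So r1c2=5.
Step 8. [r1c1∈{1,3}] row 1 places 3 nowhere but r1c1. So r1c1=3.
Step 9. [r2c2∈{2}] only 2 remains possible at r2c2, so r2c2=2.
Step 10. [r6c5∈{1,5,6}] across row 6, 1 lands solely at r6c5. So r6c5=1.
Step 11. [r4c3∈{1,2}] r4c3 is the only open cell in row 4 admitting 2 ⇒ r4c3=2.
Step 12. [r6c1∈{5}] only 5 remains possible at r6c1. So r6c1=5.
Step 13. [r6c6∈{2}] only 2 remains possible at r6c6, so r6c6=2.
Step 14. [r5c5∈{5}] only 5 remains possible at r5c5 ⇒ r5c5=5.
Step 15. [r1c3∈{1}] only 1 remains possible at r1c3, so r1c3=1.
Step 16. [r6c4∈{6}] r6c4's peers cover all but 6, so r6c4=6.
Step 17. [r3c3∈{5}] r3c3 has the single candidate 5, so r3c3=5.
Step 18. [r4c2∈{3}] r4c2 is down to just 3, so r4c2=3.
Step 19. [r2c3∈{4}] only 4 remains possible at r2c3, so r2c3=4.
Step 20. [r4c5∈{6}] r4c5's peers cover all but 6. So r4c5=6.
Step 21. [r3c6∈{3}] nothing but 3 survives at r3c6, so r3c6=3.
Step 22. [r4c1∈{1}] r4c1 is down to just 1. So r4c1=1.
Step 23. [r5c4∈{3}] r5c4 is down to just 3 ⇒ r5c4=3.

Answer: 3 5 1 2 4 6 / 6 2 4 5 3 1 / 4 6 5 1 2 3 / 1 3 2 4 6 5 / 2 1 6 3 5 4 / 5 4 3 6 1 2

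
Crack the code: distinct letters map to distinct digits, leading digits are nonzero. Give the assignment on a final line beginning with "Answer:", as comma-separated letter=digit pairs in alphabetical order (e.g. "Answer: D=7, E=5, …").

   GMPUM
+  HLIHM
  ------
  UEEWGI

Step 1. [col 1: M + M ≡ I (mod 10)] column 1 (M + M ≡ I (mod 10), carry-in 0) doesn't pin I yet; pick I=6 and continue, so I=6.
Step 2. [col 1: M + M ≡ I (mod 10)] column 1 (M + M ≡ I (mod 10), carry-in 0) doesn't pin M yet; pick M=3 and continue, so M=3.
Step 3. [col 2: U + H ≡ G (mod 10)] H=4 is one option consistent with column 2 (U + H ≡ G (mod 10), carry-in 0) — take it ⇒ H=4.
Step 4. [col 2: U + H ≡ G (mod 10)] several values work for G in column 2 (U + H ≡ G (mod 10), carry-in 0); try G=5. So G=5.
Step 5. [col 2: U + H ≡ G (mod 10)] column 2 reads U+H+carry(0)=G with H=4, G=5; with digits 3,4,5,6 already taken and all letters distinct, the only value for U is 1. So U=1.
Step 6. [col 3: P + I ≡ W (mod 10)] column 3 reads P+I+carry(0)=W with I=6; with digits 1,3,4,5,6 already taken and all letters distinct, the only value for W is 8. So W=8.
Step 7. [col 3: P + I ≡ W (mod 10)] column 3: given I=6, W=8, carry-in 0, and digits 1,3,4,5,6,8 already taken and all letters distinct, P+I≡W (mod 10) forces P=2 ⇒ P=2.
Step 8. [col 4: M + L ≡ E (mod 10)] column 4 reads M+L+carry(0)=E with M=3; with digits 1,2,3,4,5,6,8 already taken and all letters distinct, the only value for L is 7. So L=7.
Step 9. [col 4: M + L ≡ E (mod 10)] in column 4 we have M+L≡E with carry-in 0; given M=3, L=7 and digits 1,2,3,4,5,6,7,8 already taken and all letters distinct, that pins E to 0 ⇒ E=0.

Answer: E=0, G=5, H=4, I=6, L=7, M=3, P=2, U=1, W=8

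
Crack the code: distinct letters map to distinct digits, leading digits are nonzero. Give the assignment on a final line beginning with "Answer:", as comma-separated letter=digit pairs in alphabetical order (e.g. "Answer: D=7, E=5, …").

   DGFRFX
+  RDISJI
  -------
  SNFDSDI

Step 1. [S] S is the leading digit of a 7-digit sum of two 6-digit numbers; the final carry is exactly 1. So S=1.
Step 2. [col 1: X + I ≡ I (mod 10)] column 1: given nothing yet, carry-in 0, and digits 1 already taken and all letters distinct, X+I≡I (mod 10) forces X=0. So X=0.
Step 3. [col 1: X + I ≡ I (mod 10)] column 1 (X + I ≡ I (mod 10), carry-in 0) doesn't pin I yet; pick I=6 and continue ⇒ I=6.
Step 4. [col 2: F + J ≡ D (mod 10)] column 2 (F + J ≡ D (mod 10), carry-in 0) doesn't pin D yet; pick D=5 and continue. So D=5.
Step 5. [col 2: F + J ≡ D (mod 10)] no forcing yet in column 2 (carry-in 0); F=8 is free and consistent — try it. So F=8.
Step 6. [col 2: F + J ≡ D (mod 10)] column 2: given F=8, D=5, carry-in 0, and digits 0,1,5,6,8 already taken and all letters distinct, F+J≡D (mod 10) forces J=7, so J=7.
Step 7. [col 3: R + S ≡ S (mod 10)] column 3 reads R+S+carry(1)=S with S=1; with digits 0,1,5,6,7,8 already taken and all letters distinct, the only value for R is 9, so R=9.
Step 8. [col 5: G + D ≡ F (mod 10)] from column 5 (D=5, F=8, carry-in 1, digits 0,1,5,6,7,8,9 already taken and all letters distinct): G must equal 2, so G=2.
Step 9. [col 6: D + R ≡ N (mod 10)] in column 6 we have D+R≡N with carry-in 0; given D=5, R=9 and digits 0,1,2,5,6,7,8,9 already taken and all letters distinct, that pins N to 4, so N=4.

Answer: D=5, F=8, G=2, I=6, J=7, N=4, R=9, S=1, X=0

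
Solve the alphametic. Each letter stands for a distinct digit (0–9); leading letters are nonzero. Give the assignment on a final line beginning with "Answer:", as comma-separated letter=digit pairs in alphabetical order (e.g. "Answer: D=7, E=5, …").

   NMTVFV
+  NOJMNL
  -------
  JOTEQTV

Step 1. [J] the sum has 7 digits but both addends have 6; that extra leading digit J is the final carry, namely 1, so J=1.
Step 2. [col 1: V + L ≡ V (mod 10)] column 1 reads V+L+carry(0)=V with nothing yet; with digits 1 already taken and all letters distinct, the only value for L is 0, so L=0.
Step 3. [col 1: V + L ≡ V (mod 10)] column 1 (V + L ≡ V (mod 10), carry-in 0) doesn't pin V yet; pick V=2 and continue ⇒ V=2.
Step 4. [col 2: F + N ≡ T (mod 10)] column 2 (F + N ≡ T (mod 10), carry-in 0) doesn't pin N yet; pick N=8 and continue ⇒ N=8.
Step 5. [col 2: F + N ≡ T (mod 10)] several values work for F in column 2 (F + N ≡ T (mod 10), carry-in 0); try F=5, so F=5.
Step 6. [col 2: F + N ≡ T (mod 10)] column 2 reads F+N+carry(0)=T with F=5, N=8; with digits 0,1,2,5,8 already taken and all letters distinct, the only value for T is 3, so T=3.
Step 7. [col 3: V + M ≡ Q (mod 10)] Q=9 is one option consistent with column 3 (V + M ≡ Q (mod 10), carry-in 1) — take it ⇒ Q=9.
Step 8. [col 3: V + M ≡ Q (mod 10)] column 3 reads V+M+carry(1)=Q with V=2, Q=9; with digits 0,1,2,3,5,8,9 already taken and all letters distinct, the only value for M is 6, so M=6.
Step 9. [col 4: T + J ≡ E (mod 10)] column 4: given T=3, J=1, carry-in 0, and digits 0,1,2,3,5,6,8,9 already taken and all letters distinct, T+J≡E (mod 10) forces E=4, so E=4.
Step 10. [col 5: M + O ≡ T (mod 10)] from column 5 (M=6, T=3, carry-in 0, digits 0,1,2,3,4,5,6,8,9 already taken and all letters distinct): O must equal 7 ⇒ O=7.

Answer: E=4, F=5, J=1, L=0, M=6, N=8, O=7, Q=9, T=3, V=2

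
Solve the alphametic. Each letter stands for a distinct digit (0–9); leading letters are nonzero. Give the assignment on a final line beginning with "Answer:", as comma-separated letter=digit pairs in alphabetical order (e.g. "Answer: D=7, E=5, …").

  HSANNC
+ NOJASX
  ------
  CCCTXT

Step 1. [col 1: C + X ≡ T (mod 10)] no forcing yet in column 1 (carry-in 0); C=7 is free and consistent — try it ⇒ C=7.
Step 2. [col 1: C + X ≡ T (mod 10)] column 1 (C + X ≡ T (mod 10), carry-in 0) doesn't pin T yet; pick T=0 and continue ⇒ T=0.
Step 3. [col 1: C + X ≡ T (mod 10)] in column 1 we have C+X≡T with carry-in 0; given C=7, T=0 and digits 0,7 already taken and all letters distinct, that pins X to 3, so X=3.
Step 4. [col 2: N + S ≡ X (mod 10)] N=4 is one option consistent with column 2 (N + S ≡ X (mod 10), carry-in 1) — take it, so N=4.
Step 5. [col 2: N + S ≡ X (mod 10)] in column 2 we have N+S≡X with carry-in 1; given N=4, X=3 and digits 0,3,4,7 already taken and all letters distinct, that pins S to 8. So S=8.
Step 6. [col 3: N + A ≡ T (mod 10)] column 3: given N=4, T=0, carry-in 1, and digits 0,3,4,7,8 already taken and all letters distinct, N+A≡T (mod 10) forces A=5, so A=5.
Step 7. [col 4: A + J ≡ C (mod 10)] from column 4 (A=5, C=7, carry-in 1, digits 0,3,4,5,7,8 already taken and all letters distinct): J must equal 1 ⇒ J=1.
Step 8. [col 5: S + O ≡ C (mod 10)] column 5 reads S+O+carry(0)=C with S=8, C=7; with digits 0,1,3,4,5,7,8 already taken and all letters distinct, the only value for O is 9. So O=9.
Step 9. [col 6: H + N ≡ C (mod 10)] in column 6 we have H+N≡C with carry-in 1; given N=4, C=7 and digits 0,1,3,4,5,7,8,9 already taken and all letters distinct, that pins H to 2. So H=2.

Answer: A=5, C=7, H=2, J=1, N=4, O=9, S=8, T=0, X=3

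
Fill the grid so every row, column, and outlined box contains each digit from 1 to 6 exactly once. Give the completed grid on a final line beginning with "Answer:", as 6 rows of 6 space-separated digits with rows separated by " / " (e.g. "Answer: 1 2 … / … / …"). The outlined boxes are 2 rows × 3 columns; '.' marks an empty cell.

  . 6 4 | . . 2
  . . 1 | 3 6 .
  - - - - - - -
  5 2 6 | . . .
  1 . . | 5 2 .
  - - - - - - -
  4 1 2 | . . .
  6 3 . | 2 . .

Step 1. [r2c6∈{4,5}] row 2 places 4 nowhere but r2c6. So r2c6=4.
Step 2. [r1c5∈{1,5}] 5 has one home in row 1: r1c5. So r1c5=5.
Step 3. [r5c6∈{3,5,6}] in row 5, 5 fits only at r5c6 ⇒ r5c6=5.
Step 4. [r6c5∈{1,4}] row 6 places 4 nowhere but r6c5, so r6c5=4.
Step 5. [r3c5∈{1,3}] r3c5 is the only open cell in col 5 admitting 1. So r3c5=1.
Step 6. [r4c3∈{3}] only 3 remains possible at r4c3. So r4c3=3.
Step 7. [r2c1∈{2}] only 2 remains possible at r2c1 ⇒ r2c1=2.
Step 8. [r6c3∈{5}] nothing but 5 survives at r6c3, so r6c3=5.
Step 9. [r1c4∈{1}] nothing but 1 survives at r1c4. So r1c4=1.
Step 10. [r3c4∈{4}] r3c4's peers cover all but 4 ⇒ r3c4=4.
Step 11. [r5c4∈{6}] r5c4 has the single candidate 6, so r5c4=6.
Step 12. [r6c6∈{1}] r6c6 is down to just 1. So r6c6=1.
Step 13. [r2c2∈{5}] only 5 remains possible at r2c2 ⇒ r2c2=5.
Step 14. [r3c6∈{3}] only 3 remains possible at r3c6. So r3c6=3.
Step 15. [r5c5∈{3}] only 3 remains possible at r5c5 ⇒ r5c5=3.
Step 16. [r1c1∈{3}] r1c1 has the single candidate 3, so r1c1=3.
Step 17. [r4c2∈{4}] r4c2's peers cover all but 4. So r4c2=4.
Step 18. [r4c6∈{6}] nothing but 6 survives at r4c6 ⇒ r4c6=6.

Answer: 3 6 4 1 5 2 / 2 5 1 3 6 4 / 5 2 6 4 1 3 / 1 4 3 5 2 6 / 4 1 2 6 3 5 / 6 3 5 2 4 1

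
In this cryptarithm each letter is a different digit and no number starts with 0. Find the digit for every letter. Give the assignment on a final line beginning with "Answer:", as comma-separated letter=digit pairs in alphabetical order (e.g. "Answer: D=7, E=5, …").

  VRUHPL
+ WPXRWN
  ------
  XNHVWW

Step 1. [col 1: L + N ≡ W (mod 10)] no forcing yet in column 1 (carry-in 0); L=8 is free and consistent — try it. So L=8.
Step 2. [col 1: L + N ≡ W (mod 10)] column 1 (L + N ≡ W (mod 10), carry-in 0) doesn't pin W yet; pick W=2 and continue ⇒ W=2.
Step 3. [col 1: L + N ≡ W (mod 10)] in column 1 we have L+N≡W with carry-in 0; given L=8, W=2 and digits 2,8 already taken and all letters distinct, that pins N to 4. So N=4.
Step 4. [col 2: P + W ≡ W (mod 10)] from column 2 (W=2, carry-in 1, digits 2,4,8 already taken and all letters distinct): P must equal 9, so P=9.
Step 5. [col 3: H + R ≡ V (mod 10)] H=7 is one option consistent with column 3 (H + R ≡ V (mod 10), carry-in 1) — take it ⇒ H=7.
Step 6. [col 3: H + R ≡ V (mod 10)] column 3 (H + R ≡ V (mod 10), carry-in 1) doesn't pin R yet; pick R=5 and continue, so R=5.
Step 7. [col 3: H + R ≡ V (mod 10)] column 3 reads H+R+carry(1)=V with H=7, R=5; with digits 2,4,5,7,8,9 already taken and all letters distinct, the only value for V is 3 ⇒ V=3.
Step 8. [col 4: U + X ≡ H (mod 10)] U=0 is one option consistent with column 4 (U + X ≡ H (mod 10), carry-in 1) — take it, so U=0.
Step 9. [col 4: U + X ≡ H (mod 10)] from column 4 (U=0, H=7, carry-in 1, digits 0,2,3,4,5,7,8,9 already taken and all letters distinct): X must equal 6. So X=6.

Answer: H=7, L=8, N=4, P=9, R=5, U=0, V=3, W=2, X=6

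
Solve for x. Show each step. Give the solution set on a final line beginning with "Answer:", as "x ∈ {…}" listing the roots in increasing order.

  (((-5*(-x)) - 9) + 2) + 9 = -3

Step 1. [(((-5*(-x)) - 9) + 2) + 9 = -3] +9 is outermost — subtract 9 both sides. So sub: ((-5*(-x)) - 9) + 2 = -12.
Step 2. [((-5*(-x)) - 9) + 2 = -12] 2 comes off first (subtract 2), so sub: (-5*(-x)) - 9 = -14.
Step 3. [(-5*(-x)) - 9 = -14] the outer -9 inverts by adding 9, so sub: -5*(-x) = -5.
Step 4. [-5*(-x) = -5] leading coefficient -5: divide by -5 ⇒ div: -x = 1.
Step 5. [-x = 1] flip signs both sides ⇒ neg: x = -1.

Answer: x ∈ {-1}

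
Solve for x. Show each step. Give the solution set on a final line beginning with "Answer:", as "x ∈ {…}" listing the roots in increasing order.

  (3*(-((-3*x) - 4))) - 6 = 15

Step 1. [(3*(-((-3*x) - 4))) - 6 = 15] common factor 3 (LHS and 15) — divide through ⇒ factor: (-((-3*x) - 4)) - 2 = 5.
Step 2. [(-((-3*x) - 4)) - 2 = 5] peel the -2: add 2 from each side, so sub: -((-3*x) - 4) = 7.
Step 3. [-((-3*x) - 4) = 7] flip signs both sides ⇒ neg: (-3*x) - 4 = -7.
Step 4. [(-3*x) - 4 = -7] add 4: x sits inside (… - 4) ⇒ sub: -3*x = -3.
Step 5. [-3*x = -3] LHS = -3·(…); ÷-3 both sides, so div: x = 1.

Answer: x ∈ {1}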